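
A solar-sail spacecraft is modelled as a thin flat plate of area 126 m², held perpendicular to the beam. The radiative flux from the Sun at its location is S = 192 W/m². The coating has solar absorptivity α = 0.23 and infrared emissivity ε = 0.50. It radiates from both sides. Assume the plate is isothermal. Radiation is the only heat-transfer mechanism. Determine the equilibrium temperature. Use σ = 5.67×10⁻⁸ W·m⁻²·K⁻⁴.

At equilibrium, absorbed power = emitted power.
Absorbing cross-section = A = 126.0 m²; emitting surface = 2A = 252.0 m² (ratio 2).
αS·A_cross = εσ·A_surf·T⁴  ⇒  T⁴ = αS/(ε·2σ).
T⁴ = 0.230·192/(0.50·2·5.67×10⁻⁸) = 7.788×10⁸ K⁴.
T = (7.788×10⁸)^(1/4).

T ≈ 167 K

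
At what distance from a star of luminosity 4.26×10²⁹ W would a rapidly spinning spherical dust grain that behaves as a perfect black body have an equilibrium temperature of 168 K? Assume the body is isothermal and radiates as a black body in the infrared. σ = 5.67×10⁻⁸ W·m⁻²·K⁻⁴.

For an isothermal black-emitting sphere, (1−a)S·πr² = σ·4πr²·T⁴ ⇒ S = 4σT⁴/(1−a).
S = 4·5.67×10⁻⁸·(168)⁴/1.00 = 180.7 W/m².
Flux falls as S = L/(4πd²), so d = √(L/(4πS)) = √(4.26×10²⁹/(4π·180.7)).

d ≈ 1.37×10¹³ m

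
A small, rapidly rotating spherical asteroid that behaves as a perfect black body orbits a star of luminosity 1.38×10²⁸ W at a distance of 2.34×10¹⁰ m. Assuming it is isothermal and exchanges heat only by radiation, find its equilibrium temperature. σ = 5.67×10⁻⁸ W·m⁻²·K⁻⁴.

T ≈ 1720 K

First find the stellar flux at distance d: S = L/(4πd²) = 1.38×10²⁸/(4π·(2.34×10¹⁰)²) = 2.006×10⁶ W/m².
For an isothermal sphere, absorbed (1−a)S·πr² = emitted σ·4πr²·T⁴, so T⁴ = (1−a)S/(4σ).
T⁴ = 1.00·2.006×10⁶/(4·5.67×10⁻⁸) = 8.843×10¹² K⁴.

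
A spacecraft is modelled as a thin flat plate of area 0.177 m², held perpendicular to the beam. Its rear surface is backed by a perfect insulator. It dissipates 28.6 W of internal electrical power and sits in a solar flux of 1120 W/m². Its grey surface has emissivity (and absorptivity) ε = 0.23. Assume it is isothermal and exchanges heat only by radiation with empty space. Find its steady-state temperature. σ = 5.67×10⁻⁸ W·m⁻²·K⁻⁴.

At steady state, absorbed solar power + internal power = radiated power.
Absorbed: α·S·A_cross = 0.23·1120·0.1770 = 45.60 W (cross-section A).
Total input = 45.60 + 28.6 = 74.20 W.
Radiated: εσ·A_surf·T⁴ with A_surf = A = 0.1770 m².
T⁴ = 74.20/(0.23·5.67×10⁻⁸·0.1770) = 3.214×10¹⁰ K⁴.

T ≈ 423 K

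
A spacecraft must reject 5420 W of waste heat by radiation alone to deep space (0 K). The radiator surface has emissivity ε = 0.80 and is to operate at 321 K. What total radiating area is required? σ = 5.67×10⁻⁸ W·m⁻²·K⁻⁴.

A ≈ 11.3 m²

P = εσA T⁴ ⇒ A = P/(εσT⁴).
T⁴ = 1.062×10¹⁰ K⁴.
A = 5420/(0.80 × 5.67×10⁻⁸ × 1.062×10¹⁰).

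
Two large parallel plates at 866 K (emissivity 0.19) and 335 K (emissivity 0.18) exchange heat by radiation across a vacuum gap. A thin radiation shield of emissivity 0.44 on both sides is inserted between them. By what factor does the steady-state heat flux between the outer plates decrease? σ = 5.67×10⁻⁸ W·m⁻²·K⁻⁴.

Without shield: q₀ = σΔ(T⁴)/(1/ε₁+1/ε₂−1) with denominator 9.819.
With shield the two gaps are in series; the resistances add: (1/ε₁+1/ε_s−1)+(1/ε_s+1/ε₂−1) = 6.536+6.828 = 13.36.
Heat-flux ratio q₀/q = 13.36/9.819.

factor ≈ 1.36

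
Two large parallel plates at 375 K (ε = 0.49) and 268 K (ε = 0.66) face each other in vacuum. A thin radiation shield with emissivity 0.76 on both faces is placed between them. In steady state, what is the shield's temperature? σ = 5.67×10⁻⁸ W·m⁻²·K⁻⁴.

In steady state the net flux on the hot side equals that on the cold side.
σ(T₁⁴−T_s⁴)/D₁ = σ(T_s⁴−T₂⁴)/D₂, with D₁ = 1/ε₁+1/ε_s−1 = 2.357, D₂ = 1/ε_s+1/ε₂−1 = 1.831.
Solve for T_s⁴: T_s⁴ = (D₂·T₁⁴ + D₁·T₂⁴)/(D₁+D₂) = 1.155×10¹⁰ K⁴.

T_s ≈ 328 K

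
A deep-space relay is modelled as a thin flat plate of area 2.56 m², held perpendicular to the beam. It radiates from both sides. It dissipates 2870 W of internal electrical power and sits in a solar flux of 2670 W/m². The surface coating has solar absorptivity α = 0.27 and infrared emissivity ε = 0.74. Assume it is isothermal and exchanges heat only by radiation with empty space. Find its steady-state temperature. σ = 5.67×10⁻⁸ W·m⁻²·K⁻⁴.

T ≈ 385 K

At steady state, absorbed solar power + internal power = radiated power.
Absorbed: α·S·A_cross = 0.27·2670·2.560 = 1846 W (cross-section A).
Total input = 1846 + 2870 = 4716 W.
Radiated: εσ·A_surf·T⁴ with A_surf = 2A = 5.120 m².
T⁴ = 4716/(0.74·5.67×10⁻⁸·5.120) = 2.195×10¹⁰ K⁴.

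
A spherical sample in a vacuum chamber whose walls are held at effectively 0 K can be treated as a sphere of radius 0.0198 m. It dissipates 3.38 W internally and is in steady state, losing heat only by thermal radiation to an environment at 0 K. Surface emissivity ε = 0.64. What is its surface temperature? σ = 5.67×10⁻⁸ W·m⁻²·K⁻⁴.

Steady state: internal power = radiated power, P = εσA T⁴.
Radiating area A = 4πr² = 0.004927 m².
T⁴ = P/(εσA) = 3.38/(0.64·5.67×10⁻⁸·0.004927) = 1.891×10¹⁰ K⁴.
T = (1.891×10¹⁰)^(1/4).

T ≈ 371 K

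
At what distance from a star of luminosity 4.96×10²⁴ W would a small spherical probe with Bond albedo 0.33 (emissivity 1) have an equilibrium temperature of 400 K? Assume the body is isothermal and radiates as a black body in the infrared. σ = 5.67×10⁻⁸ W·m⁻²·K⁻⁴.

For an isothermal black-emitting sphere, (1−a)S·πr² = σ·4πr²·T⁴ ⇒ S = 4σT⁴/(1−a).
S = 4·5.67×10⁻⁸·(400)⁴/0.670 = 8666 W/m².
Flux falls as S = L/(4πd²), so d = √(L/(4πS)) = √(4.96×10²⁴/(4π·8666)).

d ≈ 6.75×10⁹ m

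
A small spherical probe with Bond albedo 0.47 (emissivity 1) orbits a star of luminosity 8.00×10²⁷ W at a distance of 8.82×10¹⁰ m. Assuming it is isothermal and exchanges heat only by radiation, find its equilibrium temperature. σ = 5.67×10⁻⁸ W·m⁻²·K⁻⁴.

First find the stellar flux at distance d: S = L/(4πd²) = 8.00×10²⁷/(4π·(8.82×10¹⁰)²) = 81840 W/m².
For an isothermal sphere, absorbed (1−a)S·πr² = emitted σ·4πr²·T⁴, so T⁴ = (1−a)S/(4σ).
T⁴ = 0.530·81840/(4·5.67×10⁻⁸) = 1.912×10¹¹ K⁴.

T ≈ 661 K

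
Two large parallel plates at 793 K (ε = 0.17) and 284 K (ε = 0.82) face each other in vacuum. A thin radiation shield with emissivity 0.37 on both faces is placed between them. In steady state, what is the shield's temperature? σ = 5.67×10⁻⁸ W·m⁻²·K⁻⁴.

T_s ≈ 582 K

In steady state the net flux on the hot side equals that on the cold side.
σ(T₁⁴−T_s⁴)/D₁ = σ(T_s⁴−T₂⁴)/D₂, with D₁ = 1/ε₁+1/ε_s−1 = 7.585, D₂ = 1/ε_s+1/ε₂−1 = 2.922.
Solve for T_s⁴: T_s⁴ = (D₂·T₁⁴ + D₁·T₂⁴)/(D₁+D₂) = 1.147×10¹¹ K⁴.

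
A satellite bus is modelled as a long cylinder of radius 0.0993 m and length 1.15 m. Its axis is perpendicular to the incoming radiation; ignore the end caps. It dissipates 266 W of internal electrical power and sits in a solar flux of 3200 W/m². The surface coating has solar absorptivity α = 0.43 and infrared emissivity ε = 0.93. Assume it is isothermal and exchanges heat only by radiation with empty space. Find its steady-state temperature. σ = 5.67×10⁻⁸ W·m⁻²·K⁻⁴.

T ≈ 352 K

At steady state, absorbed solar power + internal power = radiated power.
Absorbed: α·S·A_cross = 0.43·3200·0.2284 = 314.3 W (cross-section 2rL).
Total input = 314.3 + 266 = 580.3 W.
Radiated: εσ·A_surf·T⁴ with A_surf = 2πrL = 0.7175 m².
T⁴ = 580.3/(0.93·5.67×10⁻⁸·0.7175) = 1.534×10¹⁰ K⁴.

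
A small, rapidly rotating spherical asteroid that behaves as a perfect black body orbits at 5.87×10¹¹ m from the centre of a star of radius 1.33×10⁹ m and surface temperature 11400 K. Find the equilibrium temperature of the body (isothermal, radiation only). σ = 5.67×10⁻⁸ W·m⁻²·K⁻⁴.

The star's surface emits σT_*⁴; at distance d the flux is S = σT_*⁴(R_*/d)².
S = 5.67×10⁻⁸·(11400)⁴·(1.33×10⁹/5.87×10¹¹)² = 4916 W/m².
For an isothermal sphere T⁴ = (1−a)S/(4σ) = 2.168×10¹⁰ K⁴.

T ≈ 384 K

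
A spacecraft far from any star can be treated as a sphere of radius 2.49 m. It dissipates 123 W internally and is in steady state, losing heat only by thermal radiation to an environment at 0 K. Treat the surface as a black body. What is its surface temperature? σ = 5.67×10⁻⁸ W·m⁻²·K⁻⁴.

Steady state: internal power = radiated power, P = εσA T⁴.
Radiating area A = 4πr² = 77.91 m².
T⁴ = P/(εσA) = 123/(1.0·5.67×10⁻⁸·77.91) = 2.784×10⁷ K⁴.
T = (2.784×10⁷)^(1/4).

T ≈ 72.6 K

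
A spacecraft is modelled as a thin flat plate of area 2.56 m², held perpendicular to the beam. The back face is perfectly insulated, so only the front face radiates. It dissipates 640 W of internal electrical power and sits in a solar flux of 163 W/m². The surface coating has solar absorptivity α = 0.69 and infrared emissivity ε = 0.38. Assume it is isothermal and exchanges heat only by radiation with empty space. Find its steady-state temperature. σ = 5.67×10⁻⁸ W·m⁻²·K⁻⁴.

At steady state, absorbed solar power + internal power = radiated power.
Absorbed: α·S·A_cross = 0.69·163·2.560 = 287.9 W (cross-section A).
Total input = 287.9 + 640 = 927.9 W.
Radiated: εσ·A_surf·T⁴ with A_surf = A = 2.560 m².
T⁴ = 927.9/(0.38·5.67×10⁻⁸·2.560) = 1.682×10¹⁰ K⁴.

T ≈ 360 K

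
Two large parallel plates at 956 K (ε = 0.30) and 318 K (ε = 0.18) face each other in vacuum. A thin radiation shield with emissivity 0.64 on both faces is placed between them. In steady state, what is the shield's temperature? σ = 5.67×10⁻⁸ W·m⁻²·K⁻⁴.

In steady state the net flux on the hot side equals that on the cold side.
σ(T₁⁴−T_s⁴)/D₁ = σ(T_s⁴−T₂⁴)/D₂, with D₁ = 1/ε₁+1/ε_s−1 = 3.896, D₂ = 1/ε_s+1/ε₂−1 = 6.118.
Solve for T_s⁴: T_s⁴ = (D₂·T₁⁴ + D₁·T₂⁴)/(D₁+D₂) = 5.143×10¹¹ K⁴.

T_s ≈ 847 K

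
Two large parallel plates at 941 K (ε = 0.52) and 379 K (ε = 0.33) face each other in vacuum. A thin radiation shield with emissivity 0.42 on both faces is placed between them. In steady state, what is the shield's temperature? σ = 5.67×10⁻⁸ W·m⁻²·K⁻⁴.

In steady state the net flux on the hot side equals that on the cold side.
σ(T₁⁴−T_s⁴)/D₁ = σ(T_s⁴−T₂⁴)/D₂, with D₁ = 1/ε₁+1/ε_s−1 = 3.304, D₂ = 1/ε_s+1/ε₂−1 = 4.411.
Solve for T_s⁴: T_s⁴ = (D₂·T₁⁴ + D₁·T₂⁴)/(D₁+D₂) = 4.571×10¹¹ K⁴.

T_s ≈ 822 K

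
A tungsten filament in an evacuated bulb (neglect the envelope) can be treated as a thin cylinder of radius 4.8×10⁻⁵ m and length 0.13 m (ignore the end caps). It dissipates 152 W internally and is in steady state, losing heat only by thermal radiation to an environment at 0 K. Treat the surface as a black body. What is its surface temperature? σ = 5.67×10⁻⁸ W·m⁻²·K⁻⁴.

T ≈ 2880 K

Steady state: internal power = radiated power, P = εσA T⁴.
Radiating area A = 2πrL = 3.921×10⁻⁵ m².
T⁴ = P/(εσA) = 152/(1.0·5.67×10⁻⁸·3.921×10⁻⁵) = 6.837×10¹³ K⁴.
T = (6.837×10¹³)^(1/4).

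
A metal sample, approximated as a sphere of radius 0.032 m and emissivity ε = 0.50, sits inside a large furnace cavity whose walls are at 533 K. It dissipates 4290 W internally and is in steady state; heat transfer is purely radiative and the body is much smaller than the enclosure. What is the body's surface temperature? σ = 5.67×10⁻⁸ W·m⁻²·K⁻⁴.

For a small grey body in a large enclosure, net radiated power = εσA(T⁴ − T_w⁴).
Steady state: P = εσA(T⁴ − T_w⁴) with A = 4πr² = 0.01287 m².
T⁴ = P/(εσA) + T_w⁴ = 4290/(0.50·5.67×10⁻⁸·0.01287) + (533)⁴
    = 1.176×10¹³ + 8.071×10¹⁰ = 1.184×10¹³ K⁴.

T ≈ 1850 K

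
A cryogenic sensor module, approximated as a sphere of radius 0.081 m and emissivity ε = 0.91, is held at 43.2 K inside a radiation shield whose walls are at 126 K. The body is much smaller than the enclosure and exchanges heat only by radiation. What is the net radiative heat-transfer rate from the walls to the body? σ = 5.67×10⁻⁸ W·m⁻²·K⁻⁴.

P_net ≈ 1.06 W

For a small grey body in a large enclosure: P_net = εσA(T_body⁴ − T_wall⁴).
A = 4πr² = 0.08245 m²; T_body⁴ − T_wall⁴ = 3.483×10⁶ − 2.520×10⁸ = -2.486×10⁸ K⁴.
|P_net| = 0.91·5.67×10⁻⁸·0.08245·2.486×10⁸.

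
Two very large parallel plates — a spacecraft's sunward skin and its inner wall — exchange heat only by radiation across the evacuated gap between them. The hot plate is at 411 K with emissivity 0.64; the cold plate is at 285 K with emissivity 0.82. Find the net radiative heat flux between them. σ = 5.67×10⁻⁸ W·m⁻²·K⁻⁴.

For two infinite grey parallel plates, q = σ(T₁⁴ − T₂⁴)/(1/ε₁ + 1/ε₂ − 1).
T₁⁴ − T₂⁴ = 2.853×10¹⁰ − 6.598×10⁹ = 2.194×10¹⁰ K⁴.
1/ε₁ + 1/ε₂ − 1 = 1.562 + 1.220 − 1 = 1.782.
q = 5.67×10⁻⁸ × 2.194×10¹⁰ / 1.782.

q ≈ 698 W/m²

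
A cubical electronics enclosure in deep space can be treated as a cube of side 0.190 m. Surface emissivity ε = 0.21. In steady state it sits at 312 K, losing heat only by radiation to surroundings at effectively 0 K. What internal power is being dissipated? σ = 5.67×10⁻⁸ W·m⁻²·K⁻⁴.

P ≈ 24.4 W

Steady state: P = εσA T⁴.
A = 6L² = 0.2166 m²; T⁴ = (312)⁴ = 9.476×10⁹ K⁴.
P = 0.21 × 5.67×10⁻⁸ × 0.2166 × 9.476×10⁹.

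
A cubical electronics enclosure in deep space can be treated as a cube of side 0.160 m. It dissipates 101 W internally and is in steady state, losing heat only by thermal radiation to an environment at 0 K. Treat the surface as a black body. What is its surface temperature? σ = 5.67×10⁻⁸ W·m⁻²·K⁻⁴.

Steady state: internal power = radiated power, P = εσA T⁴.
Radiating area A = 6L² = 0.1536 m².
T⁴ = P/(εσA) = 101/(1.0·5.67×10⁻⁸·0.1536) = 1.160×10¹⁰ K⁴.
T = (1.160×10¹⁰)^(1/4).

T ≈ 328 K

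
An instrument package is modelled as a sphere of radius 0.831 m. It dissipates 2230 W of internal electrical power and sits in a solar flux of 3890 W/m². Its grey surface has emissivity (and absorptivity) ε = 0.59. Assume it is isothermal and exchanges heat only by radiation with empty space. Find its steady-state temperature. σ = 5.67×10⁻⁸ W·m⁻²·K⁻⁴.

T ≈ 397 K

At steady state, absorbed solar power + internal power = radiated power.
Absorbed: α·S·A_cross = 0.59·3890·2.169 = 4979 W (cross-section πr²).
Total input = 4979 + 2230 = 7209 W.
Radiated: εσ·A_surf·T⁴ with A_surf = 4πr² = 8.678 m².
T⁴ = 7209/(0.59·5.67×10⁻⁸·8.678) = 2.483×10¹⁰ K⁴.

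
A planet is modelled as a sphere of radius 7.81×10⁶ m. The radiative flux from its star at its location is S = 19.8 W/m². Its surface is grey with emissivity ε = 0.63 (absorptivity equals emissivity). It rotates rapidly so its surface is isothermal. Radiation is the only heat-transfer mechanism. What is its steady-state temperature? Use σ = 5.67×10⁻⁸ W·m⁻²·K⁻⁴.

At equilibrium, absorbed power = emitted power.
Absorbing cross-section = πr² = 1.916×10¹⁴ m²; emitting surface = 4πr² = 7.665×10¹⁴ m² (ratio 4).
εS·A_cross = εσ·A_surf·T⁴  ⇒  T⁴ = S/(4σ)   (ε cancels).
T⁴ = 19.8/(4·5.67×10⁻⁸) = 8.730×10⁷ K⁴.
T = (8.730×10⁷)^(1/4).

T ≈ 96.7 K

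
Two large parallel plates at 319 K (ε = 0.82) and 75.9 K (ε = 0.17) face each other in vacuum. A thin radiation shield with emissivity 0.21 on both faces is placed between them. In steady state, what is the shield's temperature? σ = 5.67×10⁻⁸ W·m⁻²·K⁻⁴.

T_s ≈ 288 K

In steady state the net flux on the hot side equals that on the cold side.
σ(T₁⁴−T_s⁴)/D₁ = σ(T_s⁴−T₂⁴)/D₂, with D₁ = 1/ε₁+1/ε_s−1 = 4.981, D₂ = 1/ε_s+1/ε₂−1 = 9.644.
Solve for T_s⁴: T_s⁴ = (D₂·T₁⁴ + D₁·T₂⁴)/(D₁+D₂) = 6.840×10⁹ K⁴.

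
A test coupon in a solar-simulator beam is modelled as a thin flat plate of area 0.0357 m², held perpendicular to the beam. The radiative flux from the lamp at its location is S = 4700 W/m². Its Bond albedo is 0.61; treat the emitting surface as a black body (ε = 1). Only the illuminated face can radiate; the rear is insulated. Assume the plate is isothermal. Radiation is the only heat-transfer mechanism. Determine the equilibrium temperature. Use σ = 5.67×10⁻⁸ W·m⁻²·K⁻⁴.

T ≈ 424 K

At equilibrium, absorbed power = emitted power.
Absorbing cross-section = A = 0.03570 m²; emitting surface = A = 0.03570 m² (ratio 1).
(1−a)S·A_cross = εσ·A_surf·T⁴  ⇒  T⁴ = (1−a)S/(1σ).
T⁴ = 0.390·4700/(1·5.67×10⁻⁸) = 3.233×10¹⁰ K⁴.
T = (3.233×10¹⁰)^(1/4).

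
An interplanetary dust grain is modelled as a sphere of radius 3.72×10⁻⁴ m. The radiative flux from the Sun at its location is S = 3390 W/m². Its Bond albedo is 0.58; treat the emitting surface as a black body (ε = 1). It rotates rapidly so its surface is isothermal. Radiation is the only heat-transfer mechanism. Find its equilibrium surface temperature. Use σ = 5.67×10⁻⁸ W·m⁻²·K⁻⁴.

At equilibrium, absorbed power = emitted power.
Absorbing cross-section = πr² = 4.347×10⁻⁷ m²; emitting surface = 4πr² = 1.739×10⁻⁶ m² (ratio 4).
(1−a)S·A_cross = εσ·A_surf·T⁴  ⇒  T⁴ = (1−a)S/(4σ).
T⁴ = 0.420·3390/(4·5.67×10⁻⁸) = 6.278×10⁹ K⁴.
T = (6.278×10⁹)^(1/4).

T ≈ 281 K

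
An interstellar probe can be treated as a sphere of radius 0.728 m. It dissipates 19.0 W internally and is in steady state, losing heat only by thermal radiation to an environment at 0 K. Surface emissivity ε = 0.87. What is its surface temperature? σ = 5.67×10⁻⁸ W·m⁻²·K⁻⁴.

T ≈ 87.2 K

Steady state: internal power = radiated power, P = εσA T⁴.
Radiating area A = 4πr² = 6.660 m².
T⁴ = P/(εσA) = 19.0/(0.87·5.67×10⁻⁸·6.660) = 5.783×10⁷ K⁴.
T = (5.783×10⁷)^(1/4).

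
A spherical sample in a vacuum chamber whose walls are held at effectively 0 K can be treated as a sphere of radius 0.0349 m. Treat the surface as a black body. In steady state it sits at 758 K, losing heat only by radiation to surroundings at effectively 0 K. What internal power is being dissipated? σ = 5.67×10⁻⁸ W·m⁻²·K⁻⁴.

P ≈ 286 W

Steady state: P = εσA T⁴.
A = 4πr² = 0.01531 m²; T⁴ = (758)⁴ = 3.301×10¹¹ K⁴.
P = 1.0 × 5.67×10⁻⁸ × 0.01531 × 3.301×10¹¹.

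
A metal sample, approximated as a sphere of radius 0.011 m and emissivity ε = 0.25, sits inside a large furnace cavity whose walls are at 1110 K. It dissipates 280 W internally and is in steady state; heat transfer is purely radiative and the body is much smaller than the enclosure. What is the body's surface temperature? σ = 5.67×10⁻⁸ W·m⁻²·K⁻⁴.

T ≈ 1950 K

For a small grey body in a large enclosure, net radiated power = εσA(T⁴ − T_w⁴).
Steady state: P = εσA(T⁴ − T_w⁴) with A = 4πr² = 0.001521 m².
T⁴ = P/(εσA) + T_w⁴ = 280/(0.25·5.67×10⁻⁸·0.001521) + (1110)⁴
    = 1.299×10¹³ + 1.518×10¹² = 1.451×10¹³ K⁴.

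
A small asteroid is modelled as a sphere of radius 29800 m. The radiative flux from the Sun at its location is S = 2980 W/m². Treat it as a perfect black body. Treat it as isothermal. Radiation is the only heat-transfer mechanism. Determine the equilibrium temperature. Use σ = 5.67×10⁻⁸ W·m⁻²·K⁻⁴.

At equilibrium, absorbed power = emitted power.
Absorbing cross-section = πr² = 2.790×10⁹ m²; emitting surface = 4πr² = 1.116×10¹⁰ m² (ratio 4).
S·A_cross = εσ·A_surf·T⁴  ⇒  T⁴ = S/(4σ).
T⁴ = 1.00·2980/(4·5.67×10⁻⁸) = 1.314×10¹⁰ K⁴.
T = (1.314×10¹⁰)^(1/4).

T ≈ 339 K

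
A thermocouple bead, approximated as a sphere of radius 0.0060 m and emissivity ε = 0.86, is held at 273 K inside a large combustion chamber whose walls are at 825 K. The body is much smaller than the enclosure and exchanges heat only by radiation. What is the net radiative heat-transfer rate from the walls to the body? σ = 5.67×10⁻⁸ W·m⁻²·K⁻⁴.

P_net ≈ 10.1 W

For a small grey body in a large enclosure: P_net = εσA(T_body⁴ − T_wall⁴).
A = 4πr² = 4.524×10⁻⁴ m²; T_body⁴ − T_wall⁴ = 5.555×10⁹ − 4.633×10¹¹ = -4.577×10¹¹ K⁴.
|P_net| = 0.86·5.67×10⁻⁸·4.524×10⁻⁴·4.577×10¹¹.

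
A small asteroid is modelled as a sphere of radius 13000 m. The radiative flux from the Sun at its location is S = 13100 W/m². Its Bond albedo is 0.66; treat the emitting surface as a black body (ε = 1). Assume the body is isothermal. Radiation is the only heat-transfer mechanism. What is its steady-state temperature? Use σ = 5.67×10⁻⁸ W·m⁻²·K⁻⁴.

T ≈ 374 K

At equilibrium, absorbed power = emitted power.
Absorbing cross-section = πr² = 5.309×10⁸ m²; emitting surface = 4πr² = 2.124×10⁹ m² (ratio 4).
(1−a)S·A_cross = εσ·A_surf·T⁴  ⇒  T⁴ = (1−a)S/(4σ).
T⁴ = 0.340·13100/(4·5.67×10⁻⁸) = 1.964×10¹⁰ K⁴.
T = (1.964×10¹⁰)^(1/4).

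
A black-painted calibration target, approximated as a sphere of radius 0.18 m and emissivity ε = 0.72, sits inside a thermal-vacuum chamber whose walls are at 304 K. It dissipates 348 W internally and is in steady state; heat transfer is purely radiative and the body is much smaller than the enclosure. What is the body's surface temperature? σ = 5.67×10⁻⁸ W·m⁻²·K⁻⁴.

T ≈ 414 K

For a small grey body in a large enclosure, net radiated power = εσA(T⁴ − T_w⁴).
Steady state: P = εσA(T⁴ − T_w⁴) with A = 4πr² = 0.4072 m².
T⁴ = P/(εσA) + T_w⁴ = 348/(0.72·5.67×10⁻⁸·0.4072) + (304)⁴
    = 2.094×10¹⁰ + 8.541×10⁹ = 2.948×10¹⁰ K⁴.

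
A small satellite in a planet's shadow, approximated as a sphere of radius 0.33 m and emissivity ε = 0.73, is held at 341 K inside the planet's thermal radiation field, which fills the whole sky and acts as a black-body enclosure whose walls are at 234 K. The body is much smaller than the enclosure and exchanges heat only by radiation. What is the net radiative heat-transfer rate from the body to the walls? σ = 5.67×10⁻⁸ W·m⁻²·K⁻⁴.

For a small grey body in a large enclosure: P_net = εσA(T_body⁴ − T_wall⁴).
A = 4πr² = 1.368 m²; T_body⁴ − T_wall⁴ = 1.352×10¹⁰ − 2.998×10⁹ = 1.052×10¹⁰ K⁴.
|P_net| = 0.73·5.67×10⁻⁸·1.368·1.052×10¹⁰.

P_net ≈ 596 W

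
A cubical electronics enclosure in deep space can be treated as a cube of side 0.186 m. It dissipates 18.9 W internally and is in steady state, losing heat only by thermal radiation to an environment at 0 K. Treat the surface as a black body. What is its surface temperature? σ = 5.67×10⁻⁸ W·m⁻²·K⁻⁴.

Steady state: internal power = radiated power, P = εσA T⁴.
Radiating area A = 6L² = 0.2076 m².
T⁴ = P/(εσA) = 18.9/(1.0·5.67×10⁻⁸·0.2076) = 1.606×10⁹ K⁴.
T = (1.606×10⁹)^(1/4).

T ≈ 200 K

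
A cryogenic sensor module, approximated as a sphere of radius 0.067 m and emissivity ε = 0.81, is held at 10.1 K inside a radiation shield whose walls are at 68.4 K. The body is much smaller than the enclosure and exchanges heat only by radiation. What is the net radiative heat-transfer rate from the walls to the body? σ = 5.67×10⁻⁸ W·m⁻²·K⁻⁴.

For a small grey body in a large enclosure: P_net = εσA(T_body⁴ − T_wall⁴).
A = 4πr² = 0.05641 m²; T_body⁴ − T_wall⁴ = 10410 − 2.189×10⁷ = -2.188×10⁷ K⁴.
|P_net| = 0.81·5.67×10⁻⁸·0.05641·2.188×10⁷.

P_net ≈ 0.0567 W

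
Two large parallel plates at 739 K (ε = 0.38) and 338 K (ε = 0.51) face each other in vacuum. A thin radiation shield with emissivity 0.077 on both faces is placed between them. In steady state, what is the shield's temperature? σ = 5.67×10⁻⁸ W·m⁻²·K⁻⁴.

T_s ≈ 625 K

In steady state the net flux on the hot side equals that on the cold side.
σ(T₁⁴−T_s⁴)/D₁ = σ(T_s⁴−T₂⁴)/D₂, with D₁ = 1/ε₁+1/ε_s−1 = 14.62, D₂ = 1/ε_s+1/ε₂−1 = 13.95.
Solve for T_s⁴: T_s⁴ = (D₂·T₁⁴ + D₁·T₂⁴)/(D₁+D₂) = 1.523×10¹¹ K⁴.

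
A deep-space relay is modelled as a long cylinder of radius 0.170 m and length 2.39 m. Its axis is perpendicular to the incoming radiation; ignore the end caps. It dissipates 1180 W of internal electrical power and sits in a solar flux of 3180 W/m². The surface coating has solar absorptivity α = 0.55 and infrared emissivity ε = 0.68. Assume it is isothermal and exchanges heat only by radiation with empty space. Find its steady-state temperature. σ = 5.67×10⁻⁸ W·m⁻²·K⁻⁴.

At steady state, absorbed solar power + internal power = radiated power.
Absorbed: α·S·A_cross = 0.55·3180·0.8126 = 1421 W (cross-section 2rL).
Total input = 1421 + 1180 = 2601 W.
Radiated: εσ·A_surf·T⁴ with A_surf = 2πrL = 2.553 m².
T⁴ = 2601/(0.68·5.67×10⁻⁸·2.553) = 2.643×10¹⁰ K⁴.

T ≈ 403 K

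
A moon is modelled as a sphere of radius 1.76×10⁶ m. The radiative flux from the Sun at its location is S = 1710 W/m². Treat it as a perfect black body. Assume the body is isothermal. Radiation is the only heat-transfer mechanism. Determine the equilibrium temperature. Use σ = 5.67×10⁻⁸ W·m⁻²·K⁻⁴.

At equilibrium, absorbed power = emitted power.
Absorbing cross-section = πr² = 9.731×10¹² m²; emitting surface = 4πr² = 3.893×10¹³ m² (ratio 4).
S·A_cross = εσ·A_surf·T⁴  ⇒  T⁴ = S/(4σ).
T⁴ = 1.00·1710/(4·5.67×10⁻⁸) = 7.540×10⁹ K⁴.
T = (7.540×10⁹)^(1/4).

T ≈ 295 K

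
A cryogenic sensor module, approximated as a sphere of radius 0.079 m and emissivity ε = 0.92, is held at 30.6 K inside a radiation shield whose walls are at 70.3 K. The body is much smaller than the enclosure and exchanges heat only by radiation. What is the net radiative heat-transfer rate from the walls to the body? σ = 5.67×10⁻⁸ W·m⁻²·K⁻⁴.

For a small grey body in a large enclosure: P_net = εσA(T_body⁴ − T_wall⁴).
A = 4πr² = 0.07843 m²; T_body⁴ − T_wall⁴ = 8.768×10⁵ − 2.442×10⁷ = -2.355×10⁷ K⁴.
|P_net| = 0.92·5.67×10⁻⁸·0.07843·2.355×10⁷.

P_net ≈ 0.0963 W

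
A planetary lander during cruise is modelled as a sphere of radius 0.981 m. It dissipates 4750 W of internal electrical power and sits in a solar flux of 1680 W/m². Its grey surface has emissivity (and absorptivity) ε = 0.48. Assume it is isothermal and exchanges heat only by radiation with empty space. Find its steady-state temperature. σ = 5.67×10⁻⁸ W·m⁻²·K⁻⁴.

T ≈ 384 K

At steady state, absorbed solar power + internal power = radiated power.
Absorbed: α·S·A_cross = 0.48·1680·3.023 = 2438 W (cross-section πr²).
Total input = 2438 + 4750 = 7188 W.
Radiated: εσ·A_surf·T⁴ with A_surf = 4πr² = 12.09 m².
T⁴ = 7188/(0.48·5.67×10⁻⁸·12.09) = 2.184×10¹⁰ K⁴.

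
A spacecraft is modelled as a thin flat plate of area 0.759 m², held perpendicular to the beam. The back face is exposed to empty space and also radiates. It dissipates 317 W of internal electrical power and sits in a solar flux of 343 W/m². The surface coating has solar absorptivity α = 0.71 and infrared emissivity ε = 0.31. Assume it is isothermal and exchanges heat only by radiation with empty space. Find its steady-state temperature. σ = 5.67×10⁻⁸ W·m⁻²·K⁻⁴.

T ≈ 370 K

At steady state, absorbed solar power + internal power = radiated power.
Absorbed: α·S·A_cross = 0.71·343·0.7590 = 184.8 W (cross-section A).
Total input = 184.8 + 317 = 501.8 W.
Radiated: εσ·A_surf·T⁴ with A_surf = 2A = 1.518 m².
T⁴ = 501.8/(0.31·5.67×10⁻⁸·1.518) = 1.881×10¹⁰ K⁴.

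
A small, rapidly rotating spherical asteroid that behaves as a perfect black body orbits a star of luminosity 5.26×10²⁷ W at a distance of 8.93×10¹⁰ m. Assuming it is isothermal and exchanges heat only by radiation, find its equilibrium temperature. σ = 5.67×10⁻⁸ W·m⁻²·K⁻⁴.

T ≈ 694 K

First find the stellar flux at distance d: S = L/(4πd²) = 5.26×10²⁷/(4π·(8.93×10¹⁰)²) = 52490 W/m².
For an isothermal sphere, absorbed (1−a)S·πr² = emitted σ·4πr²·T⁴, so T⁴ = (1−a)S/(4σ).
T⁴ = 1.00·52490/(4·5.67×10⁻⁸) = 2.314×10¹¹ K⁴.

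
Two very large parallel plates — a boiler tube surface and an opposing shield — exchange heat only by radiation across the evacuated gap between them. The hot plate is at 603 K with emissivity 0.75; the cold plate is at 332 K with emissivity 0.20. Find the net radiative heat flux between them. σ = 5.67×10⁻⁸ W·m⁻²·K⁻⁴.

q ≈ 1280 W/m²

For two infinite grey parallel plates, q = σ(T₁⁴ − T₂⁴)/(1/ε₁ + 1/ε₂ − 1).
T₁⁴ − T₂⁴ = 1.322×10¹¹ − 1.215×10¹⁰ = 1.201×10¹¹ K⁴.
1/ε₁ + 1/ε₂ − 1 = 1.333 + 5.000 − 1 = 5.333.
q = 5.67×10⁻⁸ × 1.201×10¹¹ / 5.333.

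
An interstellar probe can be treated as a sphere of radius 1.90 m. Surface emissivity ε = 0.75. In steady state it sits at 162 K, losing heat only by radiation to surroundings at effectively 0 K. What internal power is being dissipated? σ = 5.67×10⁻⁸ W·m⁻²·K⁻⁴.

P ≈ 1330 W

Steady state: P = εσA T⁴.
A = 4πr² = 45.36 m²; T⁴ = (162)⁴ = 6.887×10⁸ K⁴.
P = 0.75 × 5.67×10⁻⁸ × 45.36 × 6.887×10⁸.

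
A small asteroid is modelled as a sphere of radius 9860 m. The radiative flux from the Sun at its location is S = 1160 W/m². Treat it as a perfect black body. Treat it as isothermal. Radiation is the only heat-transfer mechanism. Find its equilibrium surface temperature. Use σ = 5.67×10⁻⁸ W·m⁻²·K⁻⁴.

T ≈ 267 K

At equilibrium, absorbed power = emitted power.
Absorbing cross-section = πr² = 3.054×10⁸ m²; emitting surface = 4πr² = 1.222×10⁹ m² (ratio 4).
S·A_cross = εσ·A_surf·T⁴  ⇒  T⁴ = S/(4σ).
T⁴ = 1.00·1160/(4·5.67×10⁻⁸) = 5.115×10⁹ K⁴.
T = (5.115×10⁹)^(1/4).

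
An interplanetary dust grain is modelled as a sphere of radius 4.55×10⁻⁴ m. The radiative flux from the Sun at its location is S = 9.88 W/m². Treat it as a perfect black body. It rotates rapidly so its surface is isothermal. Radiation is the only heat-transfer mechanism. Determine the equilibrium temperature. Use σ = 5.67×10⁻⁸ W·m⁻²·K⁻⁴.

At equilibrium, absorbed power = emitted power.
Absorbing cross-section = πr² = 6.504×10⁻⁷ m²; emitting surface = 4πr² = 2.602×10⁻⁶ m² (ratio 4).
S·A_cross = εσ·A_surf·T⁴  ⇒  T⁴ = S/(4σ).
T⁴ = 1.00·9.88/(4·5.67×10⁻⁸) = 4.356×10⁷ K⁴.
T = (4.356×10⁷)^(1/4).

T ≈ 81.2 K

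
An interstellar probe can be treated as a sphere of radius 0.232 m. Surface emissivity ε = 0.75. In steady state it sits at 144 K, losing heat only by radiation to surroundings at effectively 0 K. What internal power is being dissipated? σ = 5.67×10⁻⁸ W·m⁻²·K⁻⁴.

Steady state: P = εσA T⁴.
A = 4πr² = 0.6764 m²; T⁴ = (144)⁴ = 4.300×10⁸ K⁴.
P = 0.75 × 5.67×10⁻⁸ × 0.6764 × 4.300×10⁸.

P ≈ 12.4 W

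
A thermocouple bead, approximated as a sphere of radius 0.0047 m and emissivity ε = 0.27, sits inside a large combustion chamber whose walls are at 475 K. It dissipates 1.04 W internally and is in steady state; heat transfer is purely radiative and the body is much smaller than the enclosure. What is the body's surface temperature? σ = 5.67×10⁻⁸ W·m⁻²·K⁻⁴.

For a small grey body in a large enclosure, net radiated power = εσA(T⁴ − T_w⁴).
Steady state: P = εσA(T⁴ − T_w⁴) with A = 4πr² = 2.776×10⁻⁴ m².
T⁴ = P/(εσA) + T_w⁴ = 1.04/(0.27·5.67×10⁻⁸·2.776×10⁻⁴) + (475)⁴
    = 2.447×10¹¹ + 5.091×10¹⁰ = 2.956×10¹¹ K⁴.

T ≈ 737 K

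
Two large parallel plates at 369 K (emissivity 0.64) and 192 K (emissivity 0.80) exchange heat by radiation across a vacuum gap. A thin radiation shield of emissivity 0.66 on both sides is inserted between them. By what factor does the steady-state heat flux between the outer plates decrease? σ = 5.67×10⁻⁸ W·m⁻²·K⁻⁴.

factor ≈ 2.12

Without shield: q₀ = σΔ(T⁴)/(1/ε₁+1/ε₂−1) with denominator 1.812.
With shield the two gaps are in series; the resistances add: (1/ε₁+1/ε_s−1)+(1/ε_s+1/ε₂−1) = 2.078+1.765 = 3.843.
Heat-flux ratio q₀/q = 3.843/1.812.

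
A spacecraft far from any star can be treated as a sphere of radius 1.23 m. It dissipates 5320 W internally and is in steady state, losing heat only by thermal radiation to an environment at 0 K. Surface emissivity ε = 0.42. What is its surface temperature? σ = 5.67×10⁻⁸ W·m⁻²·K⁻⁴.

Steady state: internal power = radiated power, P = εσA T⁴.
Radiating area A = 4πr² = 19.01 m².
T⁴ = P/(εσA) = 5320/(0.42·5.67×10⁻⁸·19.01) = 1.175×10¹⁰ K⁴.
T = (1.175×10¹⁰)^(1/4).

T ≈ 329 K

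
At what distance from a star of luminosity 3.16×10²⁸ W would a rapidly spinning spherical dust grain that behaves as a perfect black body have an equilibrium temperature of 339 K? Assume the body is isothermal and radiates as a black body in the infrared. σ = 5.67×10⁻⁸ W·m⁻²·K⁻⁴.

For an isothermal black-emitting sphere, (1−a)S·πr² = σ·4πr²·T⁴ ⇒ S = 4σT⁴/(1−a).
S = 4·5.67×10⁻⁸·(339)⁴/1.00 = 2995 W/m².
Flux falls as S = L/(4πd²), so d = √(L/(4πS)) = √(3.16×10²⁸/(4π·2995)).

d ≈ 9.16×10¹¹ m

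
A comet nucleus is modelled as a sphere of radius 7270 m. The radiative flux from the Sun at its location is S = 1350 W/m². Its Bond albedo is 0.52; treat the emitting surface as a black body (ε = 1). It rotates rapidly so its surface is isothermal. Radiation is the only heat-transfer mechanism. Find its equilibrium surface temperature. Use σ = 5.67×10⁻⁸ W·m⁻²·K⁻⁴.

At equilibrium, absorbed power = emitted power.
Absorbing cross-section = πr² = 1.660×10⁸ m²; emitting surface = 4πr² = 6.642×10⁸ m² (ratio 4).
(1−a)S·A_cross = εσ·A_surf·T⁴  ⇒  T⁴ = (1−a)S/(4σ).
T⁴ = 0.480·1350/(4·5.67×10⁻⁸) = 2.857×10⁹ K⁴.
T = (2.857×10⁹)^(1/4).

T ≈ 231 K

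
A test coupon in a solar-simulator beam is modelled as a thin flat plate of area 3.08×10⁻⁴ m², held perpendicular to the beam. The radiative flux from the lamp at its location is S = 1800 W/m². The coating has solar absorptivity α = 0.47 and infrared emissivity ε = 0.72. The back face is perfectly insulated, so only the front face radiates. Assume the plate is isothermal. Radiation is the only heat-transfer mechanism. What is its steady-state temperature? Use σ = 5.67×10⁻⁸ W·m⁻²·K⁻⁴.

T ≈ 379 K

At equilibrium, absorbed power = emitted power.
Absorbing cross-section = A = 3.080×10⁻⁴ m²; emitting surface = A = 3.080×10⁻⁴ m² (ratio 1).
αS·A_cross = εσ·A_surf·T⁴  ⇒  T⁴ = αS/(ε·1σ).
T⁴ = 0.470·1800/(0.72·1·5.67×10⁻⁸) = 2.072×10¹⁰ K⁴.
T = (2.072×10¹⁰)^(1/4).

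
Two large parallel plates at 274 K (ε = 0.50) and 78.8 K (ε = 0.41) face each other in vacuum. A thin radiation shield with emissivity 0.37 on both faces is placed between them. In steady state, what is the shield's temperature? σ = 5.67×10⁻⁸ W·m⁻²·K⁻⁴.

T_s ≈ 234 K

In steady state the net flux on the hot side equals that on the cold side.
σ(T₁⁴−T_s⁴)/D₁ = σ(T_s⁴−T₂⁴)/D₂, with D₁ = 1/ε₁+1/ε_s−1 = 3.703, D₂ = 1/ε_s+1/ε₂−1 = 4.142.
Solve for T_s⁴: T_s⁴ = (D₂·T₁⁴ + D₁·T₂⁴)/(D₁+D₂) = 2.994×10⁹ K⁴.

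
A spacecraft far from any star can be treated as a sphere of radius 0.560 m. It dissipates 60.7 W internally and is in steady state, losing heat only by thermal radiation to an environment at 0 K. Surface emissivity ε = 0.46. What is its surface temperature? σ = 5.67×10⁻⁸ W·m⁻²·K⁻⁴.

Steady state: internal power = radiated power, P = εσA T⁴.
Radiating area A = 4πr² = 3.941 m².
T⁴ = P/(εσA) = 60.7/(0.46·5.67×10⁻⁸·3.941) = 5.906×10⁸ K⁴.
T = (5.906×10⁸)^(1/4).

T ≈ 156 K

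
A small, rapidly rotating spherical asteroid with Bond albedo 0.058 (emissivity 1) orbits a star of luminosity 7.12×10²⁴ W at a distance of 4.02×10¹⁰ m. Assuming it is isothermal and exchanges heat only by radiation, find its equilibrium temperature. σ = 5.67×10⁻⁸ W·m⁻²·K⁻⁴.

T ≈ 195 K

First find the stellar flux at distance d: S = L/(4πd²) = 7.12×10²⁴/(4π·(4.02×10¹⁰)²) = 350.6 W/m².
For an isothermal sphere, absorbed (1−a)S·πr² = emitted σ·4πr²·T⁴, so T⁴ = (1−a)S/(4σ).
T⁴ = 0.942·350.6/(4·5.67×10⁻⁸) = 1.456×10⁹ K⁴.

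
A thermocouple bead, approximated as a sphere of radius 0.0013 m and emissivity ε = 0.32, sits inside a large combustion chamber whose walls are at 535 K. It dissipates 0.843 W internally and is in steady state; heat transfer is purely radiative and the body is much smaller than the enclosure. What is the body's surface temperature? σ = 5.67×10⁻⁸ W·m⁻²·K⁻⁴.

T ≈ 1230 K

For a small grey body in a large enclosure, net radiated power = εσA(T⁴ − T_w⁴).
Steady state: P = εσA(T⁴ − T_w⁴) with A = 4πr² = 2.124×10⁻⁵ m².
T⁴ = P/(εσA) + T_w⁴ = 0.843/(0.32·5.67×10⁻⁸·2.124×10⁻⁵) + (535)⁴
    = 2.188×10¹² + 8.192×10¹⁰ = 2.270×10¹² K⁴.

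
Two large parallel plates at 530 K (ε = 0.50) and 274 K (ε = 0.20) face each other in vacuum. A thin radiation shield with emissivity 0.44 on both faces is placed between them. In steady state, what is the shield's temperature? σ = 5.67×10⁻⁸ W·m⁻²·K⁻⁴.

T_s ≈ 482 K

In steady state the net flux on the hot side equals that on the cold side.
σ(T₁⁴−T_s⁴)/D₁ = σ(T_s⁴−T₂⁴)/D₂, with D₁ = 1/ε₁+1/ε_s−1 = 3.273, D₂ = 1/ε_s+1/ε₂−1 = 6.273.
Solve for T_s⁴: T_s⁴ = (D₂·T₁⁴ + D₁·T₂⁴)/(D₁+D₂) = 5.378×10¹⁰ K⁴.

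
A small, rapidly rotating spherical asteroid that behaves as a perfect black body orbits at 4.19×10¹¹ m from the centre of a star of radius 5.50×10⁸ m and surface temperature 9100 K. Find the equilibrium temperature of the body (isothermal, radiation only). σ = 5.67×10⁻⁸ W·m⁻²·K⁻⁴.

The star's surface emits σT_*⁴; at distance d the flux is S = σT_*⁴(R_*/d)².
S = 5.67×10⁻⁸·(9100)⁴·(5.50×10⁸/4.19×10¹¹)² = 670.0 W/m².
For an isothermal sphere T⁴ = (1−a)S/(4σ) = 2.954×10⁹ K⁴.

T ≈ 233 K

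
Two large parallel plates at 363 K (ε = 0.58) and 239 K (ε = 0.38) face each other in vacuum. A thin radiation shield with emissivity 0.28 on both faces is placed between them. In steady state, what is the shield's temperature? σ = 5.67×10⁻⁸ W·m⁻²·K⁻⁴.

T_s ≈ 324 K

In steady state the net flux on the hot side equals that on the cold side.
σ(T₁⁴−T_s⁴)/D₁ = σ(T_s⁴−T₂⁴)/D₂, with D₁ = 1/ε₁+1/ε_s−1 = 4.296, D₂ = 1/ε_s+1/ε₂−1 = 5.203.
Solve for T_s⁴: T_s⁴ = (D₂·T₁⁴ + D₁·T₂⁴)/(D₁+D₂) = 1.099×10¹⁰ K⁴.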